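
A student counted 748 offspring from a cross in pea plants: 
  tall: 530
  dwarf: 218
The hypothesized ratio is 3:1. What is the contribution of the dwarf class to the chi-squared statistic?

5.139

Total ratio parts = 4. Expected numbers out of 748:
  tall: 748 × 3/4 = 561
  dwarf: 748 × 1/4 = 187
Contribution of dwarf: (218 − 187)² / 187 = 5.1390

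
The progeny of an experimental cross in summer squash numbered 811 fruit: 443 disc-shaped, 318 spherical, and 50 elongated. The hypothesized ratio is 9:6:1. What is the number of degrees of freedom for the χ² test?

2

A goodness-of-fit test with 3 phenotype classes has df = 3 − 1 = 2.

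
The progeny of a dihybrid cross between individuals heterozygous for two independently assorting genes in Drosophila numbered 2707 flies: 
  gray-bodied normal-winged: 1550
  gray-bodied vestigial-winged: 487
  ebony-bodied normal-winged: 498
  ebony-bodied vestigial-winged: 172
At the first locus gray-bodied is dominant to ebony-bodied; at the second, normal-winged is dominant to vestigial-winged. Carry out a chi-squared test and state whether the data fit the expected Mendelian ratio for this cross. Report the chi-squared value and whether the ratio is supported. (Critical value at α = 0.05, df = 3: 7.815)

A dihybrid F₂ with independent assortment and complete dominance at both loci gives a 9:3:3:1 phenotypic ratio.
The 9:3:3:1 ratio has 16 parts, so with N = 2707 the expected counts are:
  gray-bodied normal-winged: 2707 × 9/16 = 1522.6875
  gray-bodied vestigial-winged: 2707 × 3/16 = 507.5625
  ebony-bodied normal-winged: 2707 × 3/16 = 507.5625
  ebony-bodied vestigial-winged: 2707 × 1/16 = 169.1875
χ² = Σ (O − E)² / E
  gray-bodied normal-winged: (1550 − 1522.6875)² / 1522.6875 = 0.4899
  gray-bodied vestigial-winged: (487 − 507.5625)² / 507.5625 = 0.8330
  ebony-bodied normal-winged: (498 − 507.5625)² / 507.5625 = 0.1802
  ebony-bodied vestigial-winged: (172 − 169.1875)² / 169.1875 = 0.0468
χ² = 0.4899 + 0.8330 + 0.1802 + 0.0468 = 1.5499 ≈ 1.550
Degrees of freedom = 4 − 1 = 3; critical value at α = 0.05 is 7.815.
Since 1.550 < 7.815, we fail to reject the null hypothesis — the data are consistent with the 9:3:3:1 ratio.

1.550; consistent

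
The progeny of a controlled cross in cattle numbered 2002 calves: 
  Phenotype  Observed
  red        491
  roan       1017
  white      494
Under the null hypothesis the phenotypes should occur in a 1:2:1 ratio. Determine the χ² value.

Under the 1:2:1 hypothesis (Σ ratio = 4, N = 2002):
  red: 2002 × 1/4 = 500.5
  roan: 2002 × 2/4 = 1001
  white: 2002 × 1/4 = 500.5
χ² = Σ (O − E)² / E
  red: (491 − 500.5)² / 500.5 = 0.1803
  roan: (1017 − 1001)² / 1001 = 0.2557
  white: (494 − 500.5)² / 500.5 = 0.0844
χ² = 0.1803 + 0.2557 + 0.0844 = 0.5204 ≈ 0.520

0.520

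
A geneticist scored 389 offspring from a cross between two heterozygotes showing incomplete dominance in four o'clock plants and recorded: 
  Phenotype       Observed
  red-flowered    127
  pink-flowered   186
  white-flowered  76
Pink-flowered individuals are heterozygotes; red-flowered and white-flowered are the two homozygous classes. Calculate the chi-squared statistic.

With incomplete dominance, a heterozygote × heterozygote cross gives a 1:2:1 phenotypic ratio.
Under the 1:2:1 hypothesis (Σ ratio = 4, N = 389):
  red-flowered: 389 × 1/4 = 97.25
  pink-flowered: 389 × 2/4 = 194.5
  white-flowered: 389 × 1/4 = 97.25
χ² = Σ (O − E)² / E
  red-flowered: (127 − 97.25)² / 97.25 = 9.1009
  pink-flowered: (186 − 194.5)² / 194.5 = 0.3715
  white-flowered: (76 − 97.25)² / 97.25 = 4.6433
χ² = 9.1009 + 0.3715 + 4.6433 = 14.1157 ≈ 14.116

14.116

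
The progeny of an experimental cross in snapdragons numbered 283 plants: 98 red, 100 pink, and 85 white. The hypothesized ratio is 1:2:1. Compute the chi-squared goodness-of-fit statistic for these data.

Expected counts for N = 283 under a 1:2:1 ratio (total parts = 4):
  red: 283 × 1/4 = 70.75
  pink: 283 × 2/4 = 141.5
  white: 283 × 1/4 = 70.75
χ² = Σ (O − E)² / E
  red: (98 − 70.75)² / 70.75 = 10.4956
  pink: (100 − 141.5)² / 141.5 = 12.1714
  white: (85 − 70.75)² / 70.75 = 2.8701
χ² = 10.4956 + 12.1714 + 2.8701 = 25.5371 ≈ 25.537

25.537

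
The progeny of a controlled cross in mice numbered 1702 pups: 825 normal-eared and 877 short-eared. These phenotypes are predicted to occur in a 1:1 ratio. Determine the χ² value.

1.589

Under the 1:1 hypothesis (Σ ratio = 2, N = 1702):
  normal-eared: 1702 × 1/2 = 851
  short-eared: 1702 × 1/2 = 851
χ² = Σ (O − E)² / E
  normal-eared: (825 − 851)² / 851 = 0.7944
  short-eared: (877 − 851)² / 851 = 0.7944
χ² = 0.7944 + 0.7944 = 1.5888 ≈ 1.589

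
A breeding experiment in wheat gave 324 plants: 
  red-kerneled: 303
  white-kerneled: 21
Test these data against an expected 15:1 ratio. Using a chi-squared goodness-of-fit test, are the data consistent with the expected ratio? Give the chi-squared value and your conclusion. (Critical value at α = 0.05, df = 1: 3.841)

Under the 15:1 hypothesis (Σ ratio = 16, N = 324):
  red-kerneled: 324 × 15/16 = 303.75
  white-kerneled: 324 × 1/16 = 20.25
χ² = Σ (O − E)² / E
  red-kerneled: (303 − 303.75)² / 303.75 = 0.0019
  white-kerneled: (21 − 20.25)² / 20.25 = 0.0278
χ² = 0.0019 + 0.0278 = 0.0297 ≈ 0.030
Degrees of freedom = 2 − 1 = 1; critical value at α = 0.05 is 3.841.
Since 0.030 < 3.841, we fail to reject the null hypothesis — the data are consistent with the 15:1 ratio.

0.030; consistent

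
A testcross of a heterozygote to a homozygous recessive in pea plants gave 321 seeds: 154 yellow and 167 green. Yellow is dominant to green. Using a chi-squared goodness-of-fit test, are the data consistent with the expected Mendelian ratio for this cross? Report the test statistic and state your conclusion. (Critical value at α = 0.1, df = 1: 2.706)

0.526; consistent

A testcross of a heterozygote (Aa × aa) gives a 1:1 phenotypic ratio.
Expected counts for N = 321 under a 1:1 ratio (total parts = 2):
  yellow: 321 × 1/2 = 160.5
  green: 321 × 1/2 = 160.5
χ² = Σ (O − E)² / E
  yellow: (154 − 160.5)² / 160.5 = 0.2632
  green: (167 − 160.5)² / 160.5 = 0.2632
χ² = 0.2632 + 0.2632 = 0.5264 ≈ 0.526
Degrees of freedom = 2 − 1 = 1; critical value at α = 0.1 is 2.706.
Since 0.526 < 2.706, we fail to reject the null hypothesis — the data are consistent with the 1:1 ratio.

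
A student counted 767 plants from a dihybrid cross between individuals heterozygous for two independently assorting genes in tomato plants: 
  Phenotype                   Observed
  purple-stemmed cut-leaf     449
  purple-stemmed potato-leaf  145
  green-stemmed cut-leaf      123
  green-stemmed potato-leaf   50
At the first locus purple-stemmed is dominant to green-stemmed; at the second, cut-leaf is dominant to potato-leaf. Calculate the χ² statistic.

A dihybrid F₂ with independent assortment and complete dominance at both loci gives a 9:3:3:1 phenotypic ratio.
Total ratio parts = 16. Expected numbers out of 767:
  purple-stemmed cut-leaf: 767 × 9/16 = 431.4375
  purple-stemmed potato-leaf: 767 × 3/16 = 143.8125
  green-stemmed cut-leaf: 767 × 3/16 = 143.8125
  green-stemmed potato-leaf: 767 × 1/16 = 47.9375
χ² = Σ (O − E)² / E
  purple-stemmed cut-leaf: (449 − 431.4375)² / 431.4375 = 0.7149
  purple-stemmed potato-leaf: (145 − 143.8125)² / 143.8125 = 0.0098
  green-stemmed cut-leaf: (123 − 143.8125)² / 143.8125 = 3.0120
  green-stemmed potato-leaf: (50 − 47.9375)² / 47.9375 = 0.0887
χ² = 0.7149 + 0.0098 + 3.0120 + 0.0887 = 3.8254 ≈ 3.825

3.825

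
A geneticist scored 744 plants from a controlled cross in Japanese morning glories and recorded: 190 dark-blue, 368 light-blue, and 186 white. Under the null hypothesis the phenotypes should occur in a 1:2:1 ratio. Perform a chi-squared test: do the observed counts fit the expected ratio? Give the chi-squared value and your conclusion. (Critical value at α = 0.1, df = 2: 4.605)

Total ratio parts = 4. Expected numbers out of 744:
  dark-blue: 744 × 1/4 = 186
  light-blue: 744 × 2/4 = 372
  white: 744 × 1/4 = 186
χ² = Σ (O − E)² / E
  dark-blue: (190 − 186)² / 186 = 0.0860
  light-blue: (368 − 372)² / 372 = 0.0430
  white: (186 − 186)² / 186 = 0.0000
χ² = 0.0860 + 0.0430 + 0.0000 = 0.129
Degrees of freedom = 3 − 1 = 2; critical value at α = 0.1 is 4.605.
Since 0.129 < 4.605, we fail to reject the null hypothesis — the data are consistent with the 1:2:1 ratio.

0.129; consistent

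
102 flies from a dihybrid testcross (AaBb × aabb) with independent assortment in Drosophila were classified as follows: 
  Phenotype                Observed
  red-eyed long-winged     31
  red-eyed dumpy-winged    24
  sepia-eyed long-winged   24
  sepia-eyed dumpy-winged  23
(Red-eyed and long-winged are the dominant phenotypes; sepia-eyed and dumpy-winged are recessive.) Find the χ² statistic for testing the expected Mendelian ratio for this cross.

1.608

A dihybrid testcross with independent assortment gives a 1:1:1:1 ratio.
Under the 1:1:1:1 hypothesis (Σ ratio = 4, N = 102):
  red-eyed long-winged: 102 × 1/4 = 25.5
  red-eyed dumpy-winged: 102 × 1/4 = 25.5
  sepia-eyed long-winged: 102 × 1/4 = 25.5
  sepia-eyed dumpy-winged: 102 × 1/4 = 25.5
χ² = Σ (O − E)² / E
  red-eyed long-winged: (31 − 25.5)² / 25.5 = 1.1863
  red-eyed dumpy-winged: (24 − 25.5)² / 25.5 = 0.0882
  sepia-eyed long-winged: (24 − 25.5)² / 25.5 = 0.0882
  sepia-eyed dumpy-winged: (23 − 25.5)² / 25.5 = 0.2451
χ² = 1.1863 + 0.0882 + 0.0882 + 0.2451 = 1.6078 ≈ 1.608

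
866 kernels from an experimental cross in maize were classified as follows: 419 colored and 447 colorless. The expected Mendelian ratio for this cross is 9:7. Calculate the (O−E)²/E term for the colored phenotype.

The 9:7 ratio has 16 parts, so with N = 866 the expected counts are:
  colored: 866 × 9/16 = 487.125
  colorless: 866 × 7/16 = 378.875
Contribution of colored: (419 − 487.125)² / 487.125 = 9.5274

9.527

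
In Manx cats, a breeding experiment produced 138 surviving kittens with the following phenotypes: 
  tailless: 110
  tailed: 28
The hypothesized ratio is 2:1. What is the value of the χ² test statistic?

10.565

Expected counts for N = 138 under a 2:1 ratio (total parts = 3):
  tailless: 138 × 2/3 = 92
  tailed: 138 × 1/3 = 46
χ² = Σ (O − E)² / E
  tailless: (110 − 92)² / 92 = 3.5217
  tailed: (28 − 46)² / 46 = 7.0435
χ² = 3.5217 + 7.0435 = 10.5652 ≈ 10.565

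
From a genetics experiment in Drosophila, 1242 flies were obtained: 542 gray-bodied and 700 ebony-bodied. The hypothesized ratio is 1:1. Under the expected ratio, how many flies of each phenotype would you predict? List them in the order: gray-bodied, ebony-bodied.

621, 621

Expected counts for N = 1242 under a 1:1 ratio (total parts = 2):
  gray-bodied: 1242 × 1/2 = 621
  ebony-bodied: 1242 × 1/2 = 621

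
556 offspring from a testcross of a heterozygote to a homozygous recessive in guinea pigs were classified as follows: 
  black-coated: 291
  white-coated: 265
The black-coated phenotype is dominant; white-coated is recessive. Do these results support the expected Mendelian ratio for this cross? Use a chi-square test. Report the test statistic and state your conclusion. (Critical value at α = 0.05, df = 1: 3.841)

A testcross of a heterozygote (Aa × aa) gives a 1:1 phenotypic ratio.
Under the 1:1 hypothesis (Σ ratio = 2, N = 556):
  black-coated: 556 × 1/2 = 278
  white-coated: 556 × 1/2 = 278
χ² = Σ (O − E)² / E
  black-coated: (291 − 278)² / 278 = 0.6079
  white-coated: (265 − 278)² / 278 = 0.6079
χ² = 0.6079 + 0.6079 = 1.2158 ≈ 1.216
Degrees of freedom = 2 − 1 = 1; critical value at α = 0.05 is 3.841.
Since 1.216 < 3.841, we fail to reject the null hypothesis — the data are consistent with the 1:1 ratio.

1.216; consistent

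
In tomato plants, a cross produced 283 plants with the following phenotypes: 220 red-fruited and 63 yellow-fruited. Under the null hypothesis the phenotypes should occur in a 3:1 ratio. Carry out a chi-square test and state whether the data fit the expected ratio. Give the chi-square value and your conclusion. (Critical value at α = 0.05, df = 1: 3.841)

The 3:1 ratio has 4 parts, so with N = 283 the expected counts are:
  red-fruited: 283 × 3/4 = 212.25
  yellow-fruited: 283 × 1/4 = 70.75
χ² = Σ (O − E)² / E
  red-fruited: (220 − 212.25)² / 212.25 = 0.2830
  yellow-fruited: (63 − 70.75)² / 70.75 = 0.8489
χ² = 0.2830 + 0.8489 = 1.1319 ≈ 1.132
Degrees of freedom = 2 − 1 = 1; critical value at α = 0.05 is 3.841.
Since 1.132 < 3.841, we fail to reject the null hypothesis — the data are consistent with the 3:1 ratio.

1.132; consistent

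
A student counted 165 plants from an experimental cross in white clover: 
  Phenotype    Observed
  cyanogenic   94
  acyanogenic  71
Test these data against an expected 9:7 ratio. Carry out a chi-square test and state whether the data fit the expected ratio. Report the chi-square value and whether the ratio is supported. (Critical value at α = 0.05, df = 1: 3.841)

Total ratio parts = 16. Expected numbers out of 165:
  cyanogenic: 165 × 9/16 = 92.8125
  acyanogenic: 165 × 7/16 = 72.1875
χ² = Σ (O − E)² / E
  cyanogenic: (94 − 92.8125)² / 92.8125 = 0.0152
  acyanogenic: (71 − 72.1875)² / 72.1875 = 0.0195
χ² = 0.0152 + 0.0195 = 0.0347 ≈ 0.035
Degrees of freedom = 2 − 1 = 1; critical value at α = 0.05 is 3.841.
Since 0.035 < 3.841, we fail to reject the null hypothesis — the data are consistent with the 9:7 ratio.

0.035; consistent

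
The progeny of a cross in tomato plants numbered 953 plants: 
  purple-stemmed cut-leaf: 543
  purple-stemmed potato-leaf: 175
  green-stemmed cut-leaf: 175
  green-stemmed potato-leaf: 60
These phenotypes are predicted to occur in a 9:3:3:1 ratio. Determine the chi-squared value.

0.245

The 9:3:3:1 ratio has 16 parts, so with N = 953 the expected counts are:
  purple-stemmed cut-leaf: 953 × 9/16 = 536.0625
  purple-stemmed potato-leaf: 953 × 3/16 = 178.6875
  green-stemmed cut-leaf: 953 × 3/16 = 178.6875
  green-stemmed potato-leaf: 953 × 1/16 = 59.5625
χ² = Σ (O − E)² / E
  purple-stemmed cut-leaf: (543 − 536.0625)² / 536.0625 = 0.0898
  purple-stemmed potato-leaf: (175 − 178.6875)² / 178.6875 = 0.0761
  green-stemmed cut-leaf: (175 − 178.6875)² / 178.6875 = 0.0761
  green-stemmed potato-leaf: (60 − 59.5625)² / 59.5625 = 0.0032
χ² = 0.0898 + 0.0761 + 0.0761 + 0.0032 = 0.2452 ≈ 0.245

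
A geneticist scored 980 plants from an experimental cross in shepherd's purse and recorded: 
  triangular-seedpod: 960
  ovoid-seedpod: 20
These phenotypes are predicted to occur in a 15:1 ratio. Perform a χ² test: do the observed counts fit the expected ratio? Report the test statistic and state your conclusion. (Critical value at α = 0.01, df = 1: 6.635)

Under the 15:1 hypothesis (Σ ratio = 16, N = 980):
  triangular-seedpod: 980 × 15/16 = 918.75
  ovoid-seedpod: 980 × 1/16 = 61.25
χ² = Σ (O − E)² / E
  triangular-seedpod: (960 − 918.75)² / 918.75 = 1.8520
  ovoid-seedpod: (20 − 61.25)² / 61.25 = 27.7806
χ² = 1.8520 + 27.7806 = 29.6326 ≈ 29.633
Degrees of freedom = 2 − 1 = 1; critical value at α = 0.01 is 6.635.
Since 29.633 > 6.635, we reject the null hypothesis — the data do not fit the 15:1 ratio.

29.633; not consistent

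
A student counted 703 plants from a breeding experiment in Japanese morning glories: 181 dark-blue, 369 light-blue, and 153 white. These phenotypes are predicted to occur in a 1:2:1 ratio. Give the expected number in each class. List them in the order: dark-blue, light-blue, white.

175.75, 351.5, 175.75

Expected counts for N = 703 under a 1:2:1 ratio (total parts = 4):
  dark-blue: 703 × 1/4 = 175.75
  light-blue: 703 × 2/4 = 351.5
  white: 703 × 1/4 = 175.75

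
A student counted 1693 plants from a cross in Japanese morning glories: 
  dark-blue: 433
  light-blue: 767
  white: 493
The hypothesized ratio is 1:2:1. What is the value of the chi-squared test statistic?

19.185

Total ratio parts = 4. Expected numbers out of 1693:
  dark-blue: 1693 × 1/4 = 423.25
  light-blue: 1693 × 2/4 = 846.5
  white: 1693 × 1/4 = 423.25
χ² = Σ (O − E)² / E
  dark-blue: (433 − 423.25)² / 423.25 = 0.2246
  light-blue: (767 − 846.5)² / 846.5 = 7.4663
  white: (493 − 423.25)² / 423.25 = 11.4945
χ² = 0.2246 + 7.4663 + 11.4945 = 19.1854 ≈ 19.185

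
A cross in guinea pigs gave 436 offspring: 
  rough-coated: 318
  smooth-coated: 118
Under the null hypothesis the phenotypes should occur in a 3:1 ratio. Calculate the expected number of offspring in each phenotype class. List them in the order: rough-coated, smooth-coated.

327, 109

The 3:1 ratio has 4 parts, so with N = 436 the expected counts are:
  rough-coated: 436 × 3/4 = 327
  smooth-coated: 436 × 1/4 = 109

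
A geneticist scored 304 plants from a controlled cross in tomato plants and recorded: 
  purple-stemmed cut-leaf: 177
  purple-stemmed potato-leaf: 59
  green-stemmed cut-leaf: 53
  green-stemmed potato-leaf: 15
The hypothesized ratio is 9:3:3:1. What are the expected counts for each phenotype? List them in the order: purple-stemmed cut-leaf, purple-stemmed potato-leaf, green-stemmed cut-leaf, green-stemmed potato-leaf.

Expected counts for N = 304 under a 9:3:3:1 ratio (total parts = 16):
  purple-stemmed cut-leaf: 304 × 9/16 = 171
  purple-stemmed potato-leaf: 304 × 3/16 = 57
  green-stemmed cut-leaf: 304 × 3/16 = 57
  green-stemmed potato-leaf: 304 × 1/16 = 19

171, 57, 57, 19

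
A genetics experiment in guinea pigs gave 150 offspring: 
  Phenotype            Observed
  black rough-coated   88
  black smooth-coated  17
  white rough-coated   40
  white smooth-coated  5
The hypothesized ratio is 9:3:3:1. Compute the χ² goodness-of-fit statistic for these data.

Expected counts for N = 150 under a 9:3:3:1 ratio (total parts = 16):
  black rough-coated: 150 × 9/16 = 84.375
  black smooth-coated: 150 × 3/16 = 28.125
  white rough-coated: 150 × 3/16 = 28.125
  white smooth-coated: 150 × 1/16 = 9.375
χ² = Σ (O − E)² / E
  black rough-coated: (88 − 84.375)² / 84.375 = 0.1557
  black smooth-coated: (17 − 28.125)² / 28.125 = 4.4006
  white rough-coated: (40 − 28.125)² / 28.125 = 5.0139
  white smooth-coated: (5 − 9.375)² / 9.375 = 2.0417
χ² = 0.1557 + 4.4006 + 5.0139 + 2.0417 = 11.6119 ≈ 11.612

11.612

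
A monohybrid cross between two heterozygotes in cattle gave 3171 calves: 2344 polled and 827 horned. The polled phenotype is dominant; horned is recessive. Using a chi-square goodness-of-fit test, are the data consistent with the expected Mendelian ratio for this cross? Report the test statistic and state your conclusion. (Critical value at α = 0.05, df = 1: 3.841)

1.973; consistent

For a monohybrid cross between heterozygotes with complete dominance, the expected phenotypic ratio is 3:1.
The 3:1 ratio has 4 parts, so with N = 3171 the expected counts are:
  polled: 3171 × 3/4 = 2378.25
  horned: 3171 × 1/4 = 792.75
χ² = Σ (O − E)² / E
  polled: (2344 − 2378.25)² / 2378.25 = 0.4932
  horned: (827 − 792.75)² / 792.75 = 1.4797
χ² = 0.4932 + 1.4797 = 1.9729 ≈ 1.973
Degrees of freedom = 2 − 1 = 1; critical value at α = 0.05 is 3.841.
Since 1.973 < 3.841, we fail to reject the null hypothesis — the data are consistent with the 3:1 ratio.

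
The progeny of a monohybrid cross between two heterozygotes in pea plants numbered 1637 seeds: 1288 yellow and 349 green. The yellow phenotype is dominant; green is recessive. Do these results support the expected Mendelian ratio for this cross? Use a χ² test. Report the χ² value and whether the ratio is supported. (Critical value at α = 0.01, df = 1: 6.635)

For a monohybrid cross between heterozygotes with complete dominance, the expected phenotypic ratio is 3:1.
Total ratio parts = 4. Expected numbers out of 1637:
  yellow: 1637 × 3/4 = 1227.75
  green: 1637 × 1/4 = 409.25
χ² = Σ (O − E)² / E
  yellow: (1288 − 1227.75)² / 1227.75 = 2.9567
  green: (349 − 409.25)² / 409.25 = 8.8700
χ² = 2.9567 + 8.8700 = 11.8267 ≈ 11.827
Degrees of freedom = 2 − 1 = 1; critical value at α = 0.01 is 6.635.
Since 11.827 > 6.635, we reject the null hypothesis — the data do not fit the 3:1 ratio.

11.827; not consistent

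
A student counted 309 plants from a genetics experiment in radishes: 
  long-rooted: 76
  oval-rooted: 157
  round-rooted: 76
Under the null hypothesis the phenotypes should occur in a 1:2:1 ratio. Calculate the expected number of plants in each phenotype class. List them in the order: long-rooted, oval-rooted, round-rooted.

Total ratio parts = 4. Expected numbers out of 309:
  long-rooted: 309 × 1/4 = 77.25
  oval-rooted: 309 × 2/4 = 154.5
  round-rooted: 309 × 1/4 = 77.25

77.25, 154.5, 77.25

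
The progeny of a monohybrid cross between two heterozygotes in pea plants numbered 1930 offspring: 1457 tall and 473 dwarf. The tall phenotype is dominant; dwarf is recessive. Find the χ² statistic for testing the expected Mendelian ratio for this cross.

0.249

For a monohybrid cross between heterozygotes with complete dominance, the expected phenotypic ratio is 3:1.
Under the 3:1 hypothesis (Σ ratio = 4, N = 1930):
  tall: 1930 × 3/4 = 1447.5
  dwarf: 1930 × 1/4 = 482.5
χ² = Σ (O − E)² / E
  tall: (1457 − 1447.5)² / 1447.5 = 0.0623
  dwarf: (473 − 482.5)² / 482.5 = 0.1870
χ² = 0.0623 + 0.1870 = 0.2493 ≈ 0.249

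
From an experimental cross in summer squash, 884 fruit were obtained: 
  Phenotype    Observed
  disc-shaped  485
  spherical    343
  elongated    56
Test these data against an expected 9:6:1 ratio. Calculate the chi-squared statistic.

Expected counts for N = 884 under a 9:6:1 ratio (total parts = 16):
  disc-shaped: 884 × 9/16 = 497.25
  spherical: 884 × 6/16 = 331.5
  elongated: 884 × 1/16 = 55.25
χ² = Σ (O − E)² / E
  disc-shaped: (485 − 497.25)² / 497.25 = 0.3018
  spherical: (343 − 331.5)² / 331.5 = 0.3989
  elongated: (56 − 55.25)² / 55.25 = 0.0102
χ² = 0.3018 + 0.3989 + 0.0102 = 0.7109 ≈ 0.711

0.711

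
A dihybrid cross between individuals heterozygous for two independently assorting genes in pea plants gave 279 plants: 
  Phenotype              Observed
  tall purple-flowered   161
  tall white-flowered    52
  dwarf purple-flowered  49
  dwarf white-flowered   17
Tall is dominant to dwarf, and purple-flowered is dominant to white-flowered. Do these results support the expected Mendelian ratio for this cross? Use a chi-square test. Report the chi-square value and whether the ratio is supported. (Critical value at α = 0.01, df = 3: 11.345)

A dihybrid F₂ with independent assortment and complete dominance at both loci gives a 9:3:3:1 phenotypic ratio.
Total ratio parts = 16. Expected numbers out of 279:
  tall purple-flowered: 279 × 9/16 = 156.9375
  tall white-flowered: 279 × 3/16 = 52.3125
  dwarf purple-flowered: 279 × 3/16 = 52.3125
  dwarf white-flowered: 279 × 1/16 = 17.4375
χ² = Σ (O − E)² / E
  tall purple-flowered: (161 − 156.9375)² / 156.9375 = 0.1052
  tall white-flowered: (52 − 52.3125)² / 52.3125 = 0.0019
  dwarf purple-flowered: (49 − 52.3125)² / 52.3125 = 0.2098
  dwarf white-flowered: (17 − 17.4375)² / 17.4375 = 0.0110
χ² = 0.1052 + 0.0019 + 0.2098 + 0.0110 = 0.3279 ≈ 0.328
Degrees of freedom = 4 − 1 = 3; critical value at α = 0.01 is 11.345.
Since 0.328 < 11.345, we fail to reject the null hypothesis — the data are consistent with the 9:3:3:1 ratio.

0.328; consistent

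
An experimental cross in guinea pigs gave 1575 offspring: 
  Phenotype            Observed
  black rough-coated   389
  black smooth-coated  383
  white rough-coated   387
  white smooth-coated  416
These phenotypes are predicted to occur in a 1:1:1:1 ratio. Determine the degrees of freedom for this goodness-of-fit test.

3

A goodness-of-fit test with 4 phenotype classes has df = 4 − 1 = 3.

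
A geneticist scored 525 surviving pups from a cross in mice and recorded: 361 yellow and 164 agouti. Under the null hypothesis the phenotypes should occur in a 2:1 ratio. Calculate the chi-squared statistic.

The 2:1 ratio has 3 parts, so with N = 525 the expected counts are:
  yellow: 525 × 2/3 = 350
  agouti: 525 × 1/3 = 175
χ² = Σ (O − E)² / E
  yellow: (361 − 350)² / 350 = 0.3457
  agouti: (164 − 175)² / 175 = 0.6914
χ² = 0.3457 + 0.6914 = 1.0371 ≈ 1.037

1.037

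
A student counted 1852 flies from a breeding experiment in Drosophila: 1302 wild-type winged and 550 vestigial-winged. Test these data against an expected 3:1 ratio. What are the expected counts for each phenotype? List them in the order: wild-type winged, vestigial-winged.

Total ratio parts = 4. Expected numbers out of 1852:
  wild-type winged: 1852 × 3/4 = 1389
  vestigial-winged: 1852 × 1/4 = 463

1389, 463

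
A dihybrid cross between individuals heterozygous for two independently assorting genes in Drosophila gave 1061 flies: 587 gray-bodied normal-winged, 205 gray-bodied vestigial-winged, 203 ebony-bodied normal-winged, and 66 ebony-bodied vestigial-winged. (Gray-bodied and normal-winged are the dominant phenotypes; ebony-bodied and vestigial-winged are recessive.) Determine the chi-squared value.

A dihybrid F₂ with independent assortment and complete dominance at both loci gives a 9:3:3:1 phenotypic ratio.
The 9:3:3:1 ratio has 16 parts, so with N = 1061 the expected counts are:
  gray-bodied normal-winged: 1061 × 9/16 = 596.8125
  gray-bodied vestigial-winged: 1061 × 3/16 = 198.9375
  ebony-bodied normal-winged: 1061 × 3/16 = 198.9375
  ebony-bodied vestigial-winged: 1061 × 1/16 = 66.3125
χ² = Σ (O − E)² / E
  gray-bodied normal-winged: (587 − 596.8125)² / 596.8125 = 0.1613
  gray-bodied vestigial-winged: (205 − 198.9375)² / 198.9375 = 0.1848
  ebony-bodied normal-winged: (203 − 198.9375)² / 198.9375 = 0.0830
  ebony-bodied vestigial-winged: (66 − 66.3125)² / 66.3125 = 0.0015
χ² = 0.1613 + 0.1848 + 0.0830 + 0.0015 = 0.4306 ≈ 0.431

0.431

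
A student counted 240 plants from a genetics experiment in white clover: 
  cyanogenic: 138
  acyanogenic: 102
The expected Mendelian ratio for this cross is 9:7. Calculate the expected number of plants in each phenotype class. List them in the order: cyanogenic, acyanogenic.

Under the 9:7 hypothesis (Σ ratio = 16, N = 240):
  cyanogenic: 240 × 9/16 = 135
  acyanogenic: 240 × 7/16 = 105

135, 105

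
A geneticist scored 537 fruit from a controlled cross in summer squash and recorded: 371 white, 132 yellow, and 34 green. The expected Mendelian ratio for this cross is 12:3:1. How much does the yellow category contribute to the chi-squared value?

The 12:3:1 ratio has 16 parts, so with N = 537 the expected counts are:
  white: 537 × 12/16 = 402.75
  yellow: 537 × 3/16 = 100.6875
  green: 537 × 1/16 = 33.5625
Contribution of yellow: (132 − 100.6875)² / 100.6875 = 9.7378

9.738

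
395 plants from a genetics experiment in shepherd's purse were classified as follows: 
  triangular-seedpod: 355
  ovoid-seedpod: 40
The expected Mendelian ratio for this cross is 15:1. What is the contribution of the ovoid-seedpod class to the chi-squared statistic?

Under the 15:1 hypothesis (Σ ratio = 16, N = 395):
  triangular-seedpod: 395 × 15/16 = 370.3125
  ovoid-seedpod: 395 × 1/16 = 24.6875
Contribution of ovoid-seedpod: (40 − 24.6875)² / 24.6875 = 9.4976

9.498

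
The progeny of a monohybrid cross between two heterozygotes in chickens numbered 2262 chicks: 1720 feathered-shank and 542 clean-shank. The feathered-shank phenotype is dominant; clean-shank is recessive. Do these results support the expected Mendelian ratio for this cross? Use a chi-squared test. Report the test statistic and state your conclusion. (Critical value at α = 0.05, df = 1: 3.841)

1.302; consistent

For a monohybrid cross between heterozygotes with complete dominance, the expected phenotypic ratio is 3:1.
Expected counts for N = 2262 under a 3:1 ratio (total parts = 4):
  feathered-shank: 2262 × 3/4 = 1696.5
  clean-shank: 2262 × 1/4 = 565.5
χ² = Σ (O − E)² / E
  feathered-shank: (1720 − 1696.5)² / 1696.5 = 0.3255
  clean-shank: (542 − 565.5)² / 565.5 = 0.9766
χ² = 0.3255 + 0.9766 = 1.3021 ≈ 1.302
Degrees of freedom = 2 − 1 = 1; critical value at α = 0.05 is 3.841.
Since 1.302 < 3.841, we fail to reject the null hypothesis — the data are consistent with the 3:1 ratio.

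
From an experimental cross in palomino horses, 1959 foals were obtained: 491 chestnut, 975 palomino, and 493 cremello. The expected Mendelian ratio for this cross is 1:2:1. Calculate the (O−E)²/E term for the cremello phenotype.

Expected counts for N = 1959 under a 1:2:1 ratio (total parts = 4):
  chestnut: 1959 × 1/4 = 489.75
  palomino: 1959 × 2/4 = 979.5
  cremello: 1959 × 1/4 = 489.75
Contribution of cremello: (493 − 489.75)² / 489.75 = 0.0216

0.022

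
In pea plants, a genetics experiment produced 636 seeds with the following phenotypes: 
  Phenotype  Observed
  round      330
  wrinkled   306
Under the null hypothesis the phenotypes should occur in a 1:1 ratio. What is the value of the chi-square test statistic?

0.906

Expected counts for N = 636 under a 1:1 ratio (total parts = 2):
  round: 636 × 1/2 = 318
  wrinkled: 636 × 1/2 = 318
χ² = Σ (O − E)² / E
  round: (330 − 318)² / 318 = 0.4528
  wrinkled: (306 − 318)² / 318 = 0.4528
χ² = 0.4528 + 0.4528 = 0.9056 ≈ 0.906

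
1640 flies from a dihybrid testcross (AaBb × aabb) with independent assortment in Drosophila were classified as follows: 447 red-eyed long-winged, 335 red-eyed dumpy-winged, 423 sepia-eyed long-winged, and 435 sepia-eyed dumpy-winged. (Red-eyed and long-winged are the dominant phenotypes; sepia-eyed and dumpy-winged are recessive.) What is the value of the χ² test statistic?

18.995

A dihybrid testcross with independent assortment gives a 1:1:1:1 ratio.
Under the 1:1:1:1 hypothesis (Σ ratio = 4, N = 1640):
  red-eyed long-winged: 1640 × 1/4 = 410
  red-eyed dumpy-winged: 1640 × 1/4 = 410
  sepia-eyed long-winged: 1640 × 1/4 = 410
  sepia-eyed dumpy-winged: 1640 × 1/4 = 410
χ² = Σ (O − E)² / E
  red-eyed long-winged: (447 − 410)² / 410 = 3.3390
  red-eyed dumpy-winged: (335 − 410)² / 410 = 13.7195
  sepia-eyed long-winged: (423 − 410)² / 410 = 0.4122
  sepia-eyed dumpy-winged: (435 − 410)² / 410 = 1.5244
χ² = 3.3390 + 13.7195 + 0.4122 + 1.5244 = 18.9951 ≈ 18.995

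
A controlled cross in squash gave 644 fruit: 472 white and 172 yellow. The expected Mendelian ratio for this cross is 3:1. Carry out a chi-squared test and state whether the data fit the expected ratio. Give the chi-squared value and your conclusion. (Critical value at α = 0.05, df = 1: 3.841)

Expected counts for N = 644 under a 3:1 ratio (total parts = 4):
  white: 644 × 3/4 = 483
  yellow: 644 × 1/4 = 161
χ² = Σ (O − E)² / E
  white: (472 − 483)² / 483 = 0.2505
  yellow: (172 − 161)² / 161 = 0.7516
χ² = 0.2505 + 0.7516 = 1.0021 ≈ 1.002
Degrees of freedom = 2 − 1 = 1; critical value at α = 0.05 is 3.841.
Since 1.002 < 3.841, we fail to reject the null hypothesis — the data are consistent with the 3:1 ratio.

1.002; consistent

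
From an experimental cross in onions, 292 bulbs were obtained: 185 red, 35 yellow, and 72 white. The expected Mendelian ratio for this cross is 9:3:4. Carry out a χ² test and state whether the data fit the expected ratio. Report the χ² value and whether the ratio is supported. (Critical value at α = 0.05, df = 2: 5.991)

Expected counts for N = 292 under a 9:3:4 ratio (total parts = 16):
  red: 292 × 9/16 = 164.25
  yellow: 292 × 3/16 = 54.75
  white: 292 × 4/16 = 73
χ² = Σ (O − E)² / E
  red: (185 − 164.25)² / 164.25 = 2.6214
  yellow: (35 − 54.75)² / 54.75 = 7.1244
  white: (72 − 73)² / 73 = 0.0137
χ² = 2.6214 + 7.1244 + 0.0137 = 9.7595 ≈ 9.760
Degrees of freedom = 3 − 1 = 2; critical value at α = 0.05 is 5.991.
Since 9.760 > 5.991, we reject the null hypothesis — the data do not fit the 9:3:4 ratio.

9.760; not consistent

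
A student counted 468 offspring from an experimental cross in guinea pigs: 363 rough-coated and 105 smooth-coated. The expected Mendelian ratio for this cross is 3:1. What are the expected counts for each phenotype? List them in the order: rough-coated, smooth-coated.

351, 117

The 3:1 ratio has 4 parts, so with N = 468 the expected counts are:
  rough-coated: 468 × 3/4 = 351
  smooth-coated: 468 × 1/4 = 117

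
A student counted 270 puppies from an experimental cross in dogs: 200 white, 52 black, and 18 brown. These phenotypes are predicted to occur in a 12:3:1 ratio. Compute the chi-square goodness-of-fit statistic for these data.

Under the 12:3:1 hypothesis (Σ ratio = 16, N = 270):
  white: 270 × 12/16 = 202.5
  black: 270 × 3/16 = 50.625
  brown: 270 × 1/16 = 16.875
χ² = Σ (O − E)² / E
  white: (200 − 202.5)² / 202.5 = 0.0309
  black: (52 − 50.625)² / 50.625 = 0.0373
  brown: (18 − 16.875)² / 16.875 = 0.0750
χ² = 0.0309 + 0.0373 + 0.0750 = 0.1432 ≈ 0.143

0.143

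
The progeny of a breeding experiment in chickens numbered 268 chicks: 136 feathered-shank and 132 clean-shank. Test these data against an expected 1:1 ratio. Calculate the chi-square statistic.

0.060

Under the 1:1 hypothesis (Σ ratio = 2, N = 268):
  feathered-shank: 268 × 1/2 = 134
  clean-shank: 268 × 1/2 = 134
χ² = Σ (O − E)² / E
  feathered-shank: (136 − 134)² / 134 = 0.0299
  clean-shank: (132 − 134)² / 134 = 0.0299
χ² = 0.0299 + 0.0299 = 0.0598 ≈ 0.060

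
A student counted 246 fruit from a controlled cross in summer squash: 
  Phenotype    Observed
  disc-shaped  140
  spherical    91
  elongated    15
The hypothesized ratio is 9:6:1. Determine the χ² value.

Under the 9:6:1 hypothesis (Σ ratio = 16, N = 246):
  disc-shaped: 246 × 9/16 = 138.375
  spherical: 246 × 6/16 = 92.25
  elongated: 246 × 1/16 = 15.375
χ² = Σ (O − E)² / E
  disc-shaped: (140 − 138.375)² / 138.375 = 0.0191
  spherical: (91 − 92.25)² / 92.25 = 0.0169
  elongated: (15 − 15.375)² / 15.375 = 0.0091
χ² = 0.0191 + 0.0169 + 0.0091 = 0.0451 ≈ 0.045

0.045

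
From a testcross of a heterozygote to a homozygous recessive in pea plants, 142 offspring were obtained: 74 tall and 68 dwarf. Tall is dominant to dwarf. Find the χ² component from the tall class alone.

0.127

A testcross of a heterozygote (Aa × aa) gives a 1:1 phenotypic ratio.
Under the 1:1 hypothesis (Σ ratio = 2, N = 142):
  tall: 142 × 1/2 = 71
  dwarf: 142 × 1/2 = 71
Contribution of tall: (74 − 71)² / 71 = 0.1268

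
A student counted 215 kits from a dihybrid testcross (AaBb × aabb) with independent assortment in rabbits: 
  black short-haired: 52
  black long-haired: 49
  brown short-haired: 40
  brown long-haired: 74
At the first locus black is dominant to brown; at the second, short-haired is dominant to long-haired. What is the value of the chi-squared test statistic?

11.623

A dihybrid testcross with independent assortment gives a 1:1:1:1 ratio.
Expected counts for N = 215 under a 1:1:1:1 ratio (total parts = 4):
  black short-haired: 215 × 1/4 = 53.75
  black long-haired: 215 × 1/4 = 53.75
  brown short-haired: 215 × 1/4 = 53.75
  brown long-haired: 215 × 1/4 = 53.75
χ² = Σ (O − E)² / E
  black short-haired: (52 − 53.75)² / 53.75 = 0.0570
  black long-haired: (49 − 53.75)² / 53.75 = 0.4198
  brown short-haired: (40 − 53.75)² / 53.75 = 3.5174
  brown long-haired: (74 − 53.75)² / 53.75 = 7.6291
χ² = 0.0570 + 0.4198 + 3.5174 + 7.6291 = 11.6233 ≈ 11.623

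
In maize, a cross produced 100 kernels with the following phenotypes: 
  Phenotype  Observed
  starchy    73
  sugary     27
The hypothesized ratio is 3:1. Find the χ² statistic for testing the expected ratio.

Under the 3:1 hypothesis (Σ ratio = 4, N = 100):
  starchy: 100 × 3/4 = 75
  sugary: 100 × 1/4 = 25
χ² = Σ (O − E)² / E
  starchy: (73 − 75)² / 75 = 0.0533
  sugary: (27 − 25)² / 25 = 0.1600
χ² = 0.0533 + 0.1600 = 0.2133 ≈ 0.213

0.213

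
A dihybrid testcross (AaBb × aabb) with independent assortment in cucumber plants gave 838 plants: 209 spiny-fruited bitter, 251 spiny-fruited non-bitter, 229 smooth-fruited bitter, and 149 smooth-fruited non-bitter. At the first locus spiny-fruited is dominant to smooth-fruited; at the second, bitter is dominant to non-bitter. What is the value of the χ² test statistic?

A dihybrid testcross with independent assortment gives a 1:1:1:1 ratio.
Total ratio parts = 4. Expected numbers out of 838:
  spiny-fruited bitter: 838 × 1/4 = 209.5
  spiny-fruited non-bitter: 838 × 1/4 = 209.5
  smooth-fruited bitter: 838 × 1/4 = 209.5
  smooth-fruited non-bitter: 838 × 1/4 = 209.5
χ² = Σ (O − E)² / E
  spiny-fruited bitter: (209 − 209.5)² / 209.5 = 0.0012
  spiny-fruited non-bitter: (251 − 209.5)² / 209.5 = 8.2208
  smooth-fruited bitter: (229 − 209.5)² / 209.5 = 1.8150
  smooth-fruited non-bitter: (149 − 209.5)² / 209.5 = 17.4714
χ² = 0.0012 + 8.2208 + 1.8150 + 17.4714 = 27.5084 ≈ 27.508

27.508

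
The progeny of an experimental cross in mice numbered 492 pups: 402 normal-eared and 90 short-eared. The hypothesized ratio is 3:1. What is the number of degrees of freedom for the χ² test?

1

A goodness-of-fit test with 2 phenotype classes has df = 2 − 1 = 1.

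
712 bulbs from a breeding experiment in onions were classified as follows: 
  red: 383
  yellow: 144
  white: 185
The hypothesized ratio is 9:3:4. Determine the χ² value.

Under the 9:3:4 hypothesis (Σ ratio = 16, N = 712):
  red: 712 × 9/16 = 400.5
  yellow: 712 × 3/16 = 133.5
  white: 712 × 4/16 = 178
χ² = Σ (O − E)² / E
  red: (383 − 400.5)² / 400.5 = 0.7647
  yellow: (144 − 133.5)² / 133.5 = 0.8258
  white: (185 − 178)² / 178 = 0.2753
χ² = 0.7647 + 0.8258 + 0.2753 = 1.8658 ≈ 1.866

1.866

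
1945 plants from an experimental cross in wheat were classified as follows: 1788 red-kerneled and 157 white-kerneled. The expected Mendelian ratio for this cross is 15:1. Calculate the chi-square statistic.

Under the 15:1 hypothesis (Σ ratio = 16, N = 1945):
  red-kerneled: 1945 × 15/16 = 1823.4375
  white-kerneled: 1945 × 1/16 = 121.5625
χ² = Σ (O − E)² / E
  red-kerneled: (1788 − 1823.4375)² / 1823.4375 = 0.6887
  white-kerneled: (157 − 121.5625)² / 121.5625 = 10.3306
χ² = 0.6887 + 10.3306 = 11.0193 ≈ 11.019

11.019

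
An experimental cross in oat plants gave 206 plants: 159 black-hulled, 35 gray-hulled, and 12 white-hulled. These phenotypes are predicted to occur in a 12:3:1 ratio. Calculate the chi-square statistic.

0.531

Under the 12:3:1 hypothesis (Σ ratio = 16, N = 206):
  black-hulled: 206 × 12/16 = 154.5
  gray-hulled: 206 × 3/16 = 38.625
  white-hulled: 206 × 1/16 = 12.875
χ² = Σ (O − E)² / E
  black-hulled: (159 − 154.5)² / 154.5 = 0.1311
  gray-hulled: (35 − 38.625)² / 38.625 = 0.3402
  white-hulled: (12 − 12.875)² / 12.875 = 0.0595
χ² = 0.1311 + 0.3402 + 0.0595 = 0.5308 ≈ 0.531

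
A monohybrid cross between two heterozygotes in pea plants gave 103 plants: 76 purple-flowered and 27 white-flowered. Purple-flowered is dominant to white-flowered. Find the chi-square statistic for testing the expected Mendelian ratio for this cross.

For a monohybrid cross between heterozygotes with complete dominance, the expected phenotypic ratio is 3:1.
Expected counts for N = 103 under a 3:1 ratio (total parts = 4):
  purple-flowered: 103 × 3/4 = 77.25
  white-flowered: 103 × 1/4 = 25.75
χ² = Σ (O − E)² / E
  purple-flowered: (76 − 77.25)² / 77.25 = 0.0202
  white-flowered: (27 − 25.75)² / 25.75 = 0.0607
χ² = 0.0202 + 0.0607 = 0.0809 ≈ 0.081

0.081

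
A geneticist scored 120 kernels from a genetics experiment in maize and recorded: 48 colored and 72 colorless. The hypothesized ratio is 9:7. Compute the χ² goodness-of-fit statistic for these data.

Expected counts for N = 120 under a 9:7 ratio (total parts = 16):
  colored: 120 × 9/16 = 67.5
  colorless: 120 × 7/16 = 52.5
χ² = Σ (O − E)² / E
  colored: (48 − 67.5)² / 67.5 = 5.6333
  colorless: (72 − 52.5)² / 52.5 = 7.2429
χ² = 5.6333 + 7.2429 = 12.8762 ≈ 12.876

12.876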